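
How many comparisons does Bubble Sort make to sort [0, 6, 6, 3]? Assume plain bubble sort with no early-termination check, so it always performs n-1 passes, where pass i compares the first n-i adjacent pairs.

Pass 1: compare adjacent pairs (0,1)..(2,3) = 3 comparison(s), 1 swap(s) -> [0, 6, 3, 6]
Pass 2: compare adjacent pairs (0,1)..(1,2) = 2 comparison(s), 1 swap(s) -> [0, 3, 6, 6]
Pass 3: compare adjacent pairs (0,1)..(0,1) = 1 comparison(s), 0 swap(s) -> [0, 3, 6, 6]
Total comparisons: 3 + 2 + 1 = 6


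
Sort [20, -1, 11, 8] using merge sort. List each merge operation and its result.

Divide and conquer:
  Merge [20] + [-1] -> [-1, 20]
  Merge [11] + [8] -> [8, 11]
  Merge [-1, 20] + [8, 11] -> [-1, 8, 11, 20]


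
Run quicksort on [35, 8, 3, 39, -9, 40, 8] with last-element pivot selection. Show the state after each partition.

Partition 1: pivot=8 at index 3 -> [8, 3, -9, 8, 35, 40, 39]
Partition 2: pivot=-9 at index 0 -> [-9, 3, 8, 8, 35, 40, 39]
Partition 3: pivot=8 at index 2 -> [-9, 3, 8, 8, 35, 40, 39]
Partition 4: pivot=39 at index 5 -> [-9, 3, 8, 8, 35, 39, 40]


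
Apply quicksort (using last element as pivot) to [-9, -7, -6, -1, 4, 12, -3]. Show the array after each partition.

Partition 1: pivot=-3 at index 3 -> [-9, -7, -6, -3, 4, 12, -1]
Partition 2: pivot=-6 at index 2 -> [-9, -7, -6, -3, 4, 12, -1]
Partition 3: pivot=-7 at index 1 -> [-9, -7, -6, -3, 4, 12, -1]
Partition 4: pivot=-1 at index 4 -> [-9, -7, -6, -3, -1, 12, 4]
Partition 5: pivot=4 at index 5 -> [-9, -7, -6, -3, -1, 4, 12]


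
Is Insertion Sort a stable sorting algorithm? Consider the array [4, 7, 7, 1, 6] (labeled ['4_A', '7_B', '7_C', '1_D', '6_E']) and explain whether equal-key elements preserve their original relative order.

Trace Insertion Sort on the labeled array (the key is the number; the letter only tracks identity):
  Insert 7_B at index 1: [4_A, 7_B, 7_C, 1_D, 6_E]
  Insert 7_C at index 2: [4_A, 7_B, 7_C, 1_D, 6_E]
  Insert 1_D at index 0: [1_D, 4_A, 7_B, 7_C, 6_E]
  Insert 6_E at index 2: [1_D, 4_A, 6_E, 7_B, 7_C]
Final order: [1_D, 4_A, 6_E, 7_B, 7_C]
Equal keys:
  value 7: originally 7_B, 7_C; after sorting 7_B, 7_C -> order preserved
All equal keys kept their original relative order. Insertion Sort is stable: elements are shifted only while they are strictly greater than the key, so a key is inserted after any equal elements already placed.
Answer: Stable


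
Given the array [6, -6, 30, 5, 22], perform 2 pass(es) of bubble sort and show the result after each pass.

After pass 1: [-6, 6, 5, 22, 30] (3 swaps)
After pass 2: [-6, 5, 6, 22, 30] (1 swaps)
Total swaps: 4


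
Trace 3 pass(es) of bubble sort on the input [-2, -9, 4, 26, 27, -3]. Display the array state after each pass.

After pass 1: [-9, -2, 4, 26, -3, 27] (2 swaps)
After pass 2: [-9, -2, 4, -3, 26, 27] (1 swaps)
After pass 3: [-9, -2, -3, 4, 26, 27] (1 swaps)
Total swaps: 4


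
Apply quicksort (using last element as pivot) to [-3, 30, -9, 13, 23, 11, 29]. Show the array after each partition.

Partition 1: pivot=29 at index 5 -> [-3, -9, 13, 23, 11, 29, 30]
Partition 2: pivot=11 at index 2 -> [-3, -9, 11, 23, 13, 29, 30]
Partition 3: pivot=-9 at index 0 -> [-9, -3, 11, 23, 13, 29, 30]
Partition 4: pivot=13 at index 3 -> [-9, -3, 11, 13, 23, 29, 30]


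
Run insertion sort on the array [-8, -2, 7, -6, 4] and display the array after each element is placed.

First element -8 is already 'sorted'
Insert -2: shifted 0 elements -> [-8, -2, 7, -6, 4]
Insert 7: shifted 0 elements -> [-8, -2, 7, -6, 4]
Insert -6: shifted 2 elements -> [-8, -6, -2, 7, 4]
Insert 4: shifted 1 elements -> [-8, -6, -2, 4, 7]


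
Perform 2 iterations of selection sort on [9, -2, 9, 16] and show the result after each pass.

Pass 1: Select minimum -2 at index 1, swap -> [-2, 9, 9, 16]
Pass 2: Select minimum 9 at index 1, swap -> [-2, 9, 9, 16]


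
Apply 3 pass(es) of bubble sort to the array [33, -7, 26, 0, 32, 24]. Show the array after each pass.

After pass 1: [-7, 26, 0, 32, 24, 33] (5 swaps)
After pass 2: [-7, 0, 26, 24, 32, 33] (2 swaps)
After pass 3: [-7, 0, 24, 26, 32, 33] (1 swaps)
Total swaps: 8


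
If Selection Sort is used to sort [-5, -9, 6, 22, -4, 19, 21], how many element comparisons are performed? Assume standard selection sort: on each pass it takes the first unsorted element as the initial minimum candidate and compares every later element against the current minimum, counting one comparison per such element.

Pass 1: scan indices 1..6 for the minimum = 6 comparison(s); min is -9, place at index 0 -> [-9, -5, 6, 22, -4, 19, 21]
Pass 2: scan indices 2..6 for the minimum = 5 comparison(s); min is -5, place at index 1 -> [-9, -5, 6, 22, -4, 19, 21]
Pass 3: scan indices 3..6 for the minimum = 4 comparison(s); min is -4, place at index 2 -> [-9, -5, -4, 22, 6, 19, 21]
Pass 4: scan indices 4..6 for the minimum = 3 comparison(s); min is 6, place at index 3 -> [-9, -5, -4, 6, 22, 19, 21]
Pass 5: scan indices 5..6 for the minimum = 2 comparison(s); min is 19, place at index 4 -> [-9, -5, -4, 6, 19, 22, 21]
Pass 6: scan indices 6..6 for the minimum = 1 comparison(s); min is 21, place at index 5 -> [-9, -5, -4, 6, 19, 21, 22]
Selection sort always scans the whole unsorted suffix, so the count is (n-1) + (n-2) + ... + 1 = n(n-1)/2 = 7*6/2 = 21 regardless of the input order.
Total comparisons: 6 + 5 + 4 + 3 + 2 + 1 = 21


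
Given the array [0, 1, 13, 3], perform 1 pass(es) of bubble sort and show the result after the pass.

After pass 1: [0, 1, 3, 13] (1 swaps)
Total swaps: 1


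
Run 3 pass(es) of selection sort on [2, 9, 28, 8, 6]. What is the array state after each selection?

Pass 1: Select minimum 2 at index 0, swap -> [2, 9, 28, 8, 6]
Pass 2: Select minimum 6 at index 4, swap -> [2, 6, 28, 8, 9]
Pass 3: Select minimum 8 at index 3, swap -> [2, 6, 8, 28, 9]


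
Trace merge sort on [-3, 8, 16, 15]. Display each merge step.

Divide and conquer:
  Merge [-3] + [8] -> [-3, 8]
  Merge [16] + [15] -> [15, 16]
  Merge [-3, 8] + [15, 16] -> [-3, 8, 15, 16]


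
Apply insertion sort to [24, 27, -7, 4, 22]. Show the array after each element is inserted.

First element 24 is already 'sorted'
Insert 27: shifted 0 elements -> [24, 27, -7, 4, 22]
Insert -7: shifted 2 elements -> [-7, 24, 27, 4, 22]
Insert 4: shifted 2 elements -> [-7, 4, 24, 27, 22]
Insert 22: shifted 2 elements -> [-7, 4, 22, 24, 27]


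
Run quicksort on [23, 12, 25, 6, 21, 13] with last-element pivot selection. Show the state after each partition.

Partition 1: pivot=13 at index 2 -> [12, 6, 13, 23, 21, 25]
Partition 2: pivot=6 at index 0 -> [6, 12, 13, 23, 21, 25]
Partition 3: pivot=25 at index 5 -> [6, 12, 13, 23, 21, 25]
Partition 4: pivot=21 at index 3 -> [6, 12, 13, 21, 23, 25]


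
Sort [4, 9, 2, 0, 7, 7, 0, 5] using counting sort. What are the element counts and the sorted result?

Count array: [2, 0, 1, 0, 1, 1, 0, 2, 0, 1]
(count[i] = number of elements equal to i)
Cumulative count: [2, 2, 3, 3, 4, 5, 5, 7, 7, 8]
Sorted: [0, 0, 2, 4, 5, 7, 7, 9]


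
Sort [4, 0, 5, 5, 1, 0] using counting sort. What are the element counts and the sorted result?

Count array: [2, 1, 0, 0, 1, 2]
(count[i] = number of elements equal to i)
Cumulative count: [2, 3, 3, 3, 4, 6]
Sorted: [0, 0, 1, 4, 5, 5]


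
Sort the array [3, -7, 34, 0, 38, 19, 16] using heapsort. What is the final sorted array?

Build heap: [38, 3, 34, 0, -7, 19, 16]
Extract 38: [34, 3, 19, 0, -7, 16, 38]
Extract 34: [19, 3, 16, 0, -7, 34, 38]
Extract 19: [16, 3, -7, 0, 19, 34, 38]
Extract 16: [3, 0, -7, 16, 19, 34, 38]
Extract 3: [0, -7, 3, 16, 19, 34, 38]
Extract 0: [-7, 0, 3, 16, 19, 34, 38]


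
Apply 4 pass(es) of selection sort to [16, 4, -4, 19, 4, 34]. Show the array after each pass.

Pass 1: Select minimum -4 at index 2, swap -> [-4, 4, 16, 19, 4, 34]
Pass 2: Select minimum 4 at index 1, swap -> [-4, 4, 16, 19, 4, 34]
Pass 3: Select minimum 4 at index 4, swap -> [-4, 4, 4, 19, 16, 34]
Pass 4: Select minimum 16 at index 4, swap -> [-4, 4, 4, 16, 19, 34]


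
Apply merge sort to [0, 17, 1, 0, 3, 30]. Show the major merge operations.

Divide and conquer:
  Merge [17] + [1] -> [1, 17]
  Merge [0] + [1, 17] -> [0, 1, 17]
  Merge [3] + [30] -> [3, 30]
  Merge [0] + [3, 30] -> [0, 3, 30]
  Merge [0, 1, 17] + [0, 3, 30] -> [0, 0, 1, 3, 17, 30]


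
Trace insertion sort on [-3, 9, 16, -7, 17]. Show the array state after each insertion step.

First element -3 is already 'sorted'
Insert 9: shifted 0 elements -> [-3, 9, 16, -7, 17]
Insert 16: shifted 0 elements -> [-3, 9, 16, -7, 17]
Insert -7: shifted 3 elements -> [-7, -3, 9, 16, 17]
Insert 17: shifted 0 elements -> [-7, -3, 9, 16, 17]


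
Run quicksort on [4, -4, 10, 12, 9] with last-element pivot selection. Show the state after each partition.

Partition 1: pivot=9 at index 2 -> [4, -4, 9, 12, 10]
Partition 2: pivot=-4 at index 0 -> [-4, 4, 9, 12, 10]
Partition 3: pivot=10 at index 3 -> [-4, 4, 9, 10, 12]


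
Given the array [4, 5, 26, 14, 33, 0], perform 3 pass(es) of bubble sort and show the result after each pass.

After pass 1: [4, 5, 14, 26, 0, 33] (2 swaps)
After pass 2: [4, 5, 14, 0, 26, 33] (1 swaps)
After pass 3: [4, 5, 0, 14, 26, 33] (1 swaps)
Total swaps: 4


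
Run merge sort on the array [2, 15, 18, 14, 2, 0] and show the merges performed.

Divide and conquer:
  Merge [15] + [18] -> [15, 18]
  Merge [2] + [15, 18] -> [2, 15, 18]
  Merge [2] + [0] -> [0, 2]
  Merge [14] + [0, 2] -> [0, 2, 14]
  Merge [2, 15, 18] + [0, 2, 14] -> [0, 2, 2, 14, 15, 18]


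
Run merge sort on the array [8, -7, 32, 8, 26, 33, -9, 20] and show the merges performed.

Divide and conquer:
  Merge [8] + [-7] -> [-7, 8]
  Merge [32] + [8] -> [8, 32]
  Merge [-7, 8] + [8, 32] -> [-7, 8, 8, 32]
  Merge [26] + [33] -> [26, 33]
  Merge [-9] + [20] -> [-9, 20]
  Merge [26, 33] + [-9, 20] -> [-9, 20, 26, 33]
  Merge [-7, 8, 8, 32] + [-9, 20, 26, 33] -> [-9, -7, 8, 8, 20, 26, 32, 33]


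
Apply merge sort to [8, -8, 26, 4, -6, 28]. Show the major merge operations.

Divide and conquer:
  Merge [-8] + [26] -> [-8, 26]
  Merge [8] + [-8, 26] -> [-8, 8, 26]
  Merge [-6] + [28] -> [-6, 28]
  Merge [4] + [-6, 28] -> [-6, 4, 28]
  Merge [-8, 8, 26] + [-6, 4, 28] -> [-8, -6, 4, 8, 26, 28]


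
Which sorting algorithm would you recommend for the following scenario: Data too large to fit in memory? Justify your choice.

Best choice: External merge sort
Reason: Minimizes disk I/O by sequential reads/writes


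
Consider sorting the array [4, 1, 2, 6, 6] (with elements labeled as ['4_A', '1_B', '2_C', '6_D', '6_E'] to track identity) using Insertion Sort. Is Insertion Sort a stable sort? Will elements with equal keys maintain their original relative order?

Trace Insertion Sort on the labeled array (the key is the number; the letter only tracks identity):
  Insert 1_B at index 0: [1_B, 4_A, 2_C, 6_D, 6_E]
  Insert 2_C at index 1: [1_B, 2_C, 4_A, 6_D, 6_E]
  Insert 6_D at index 3: [1_B, 2_C, 4_A, 6_D, 6_E]
  Insert 6_E at index 4: [1_B, 2_C, 4_A, 6_D, 6_E]
Final order: [1_B, 2_C, 4_A, 6_D, 6_E]
Equal keys:
  value 6: originally 6_D, 6_E; after sorting 6_D, 6_E -> order preserved
All equal keys kept their original relative order. Insertion Sort is stable: elements are shifted only while they are strictly greater than the key, so a key is inserted after any equal elements already placed.
Answer: Stable


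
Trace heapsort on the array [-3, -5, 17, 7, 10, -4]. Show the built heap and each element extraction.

Build heap: [17, 10, -3, 7, -5, -4]
Extract 17: [10, 7, -3, -4, -5, 17]
Extract 10: [7, -4, -3, -5, 10, 17]
Extract 7: [-3, -4, -5, 7, 10, 17]
Extract -3: [-4, -5, -3, 7, 10, 17]
Extract -4: [-5, -4, -3, 7, 10, 17]


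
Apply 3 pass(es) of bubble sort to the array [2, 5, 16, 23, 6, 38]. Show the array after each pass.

After pass 1: [2, 5, 16, 6, 23, 38] (1 swaps)
After pass 2: [2, 5, 6, 16, 23, 38] (1 swaps)
After pass 3: [2, 5, 6, 16, 23, 38] (0 swaps)
Total swaps: 2


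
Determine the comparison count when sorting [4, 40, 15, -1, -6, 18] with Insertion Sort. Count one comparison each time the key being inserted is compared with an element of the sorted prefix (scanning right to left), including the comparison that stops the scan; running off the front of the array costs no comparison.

Insert 40: 4 <= 40 (stop) = 1 comparison(s) -> [4, 40, 15, -1, -6, 18]
Insert 15: 40 > 15 (shift), 4 <= 15 (stop) = 2 comparison(s) -> [4, 15, 40, -1, -6, 18]
Insert -1: 40 > -1 (shift), 15 > -1 (shift), 4 > -1 (shift), reached front = 3 comparison(s) -> [-1, 4, 15, 40, -6, 18]
Insert -6: 40 > -6 (shift), 15 > -6 (shift), 4 > -6 (shift), -1 > -6 (shift), reached front = 4 comparison(s) -> [-6, -1, 4, 15, 40, 18]
Insert 18: 40 > 18 (shift), 15 <= 18 (stop) = 2 comparison(s) -> [-6, -1, 4, 15, 18, 40]
Total comparisons: 1 + 2 + 3 + 4 + 2 = 12


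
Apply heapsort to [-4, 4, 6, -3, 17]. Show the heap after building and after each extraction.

Build heap: [17, 4, 6, -3, -4]
Extract 17: [6, 4, -4, -3, 17]
Extract 6: [4, -3, -4, 6, 17]
Extract 4: [-3, -4, 4, 6, 17]
Extract -3: [-4, -3, 4, 6, 17]


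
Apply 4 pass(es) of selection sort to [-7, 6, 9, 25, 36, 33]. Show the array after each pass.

Pass 1: Select minimum -7 at index 0, swap -> [-7, 6, 9, 25, 36, 33]
Pass 2: Select minimum 6 at index 1, swap -> [-7, 6, 9, 25, 36, 33]
Pass 3: Select minimum 9 at index 2, swap -> [-7, 6, 9, 25, 36, 33]
Pass 4: Select minimum 25 at index 3, swap -> [-7, 6, 9, 25, 36, 33]


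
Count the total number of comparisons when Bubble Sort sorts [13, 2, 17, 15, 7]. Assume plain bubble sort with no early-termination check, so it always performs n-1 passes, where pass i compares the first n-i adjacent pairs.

Pass 1: compare adjacent pairs (0,1)..(3,4) = 4 comparison(s), 3 swap(s) -> [2, 13, 15, 7, 17]
Pass 2: compare adjacent pairs (0,1)..(2,3) = 3 comparison(s), 1 swap(s) -> [2, 13, 7, 15, 17]
Pass 3: compare adjacent pairs (0,1)..(1,2) = 2 comparison(s), 1 swap(s) -> [2, 7, 13, 15, 17]
Pass 4: compare adjacent pairs (0,1)..(0,1) = 1 comparison(s), 0 swap(s) -> [2, 7, 13, 15, 17]
Total comparisons: 4 + 3 + 2 + 1 = 10


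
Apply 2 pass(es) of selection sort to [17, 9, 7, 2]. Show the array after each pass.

Pass 1: Select minimum 2 at index 3, swap -> [2, 9, 7, 17]
Pass 2: Select minimum 7 at index 2, swap -> [2, 7, 9, 17]


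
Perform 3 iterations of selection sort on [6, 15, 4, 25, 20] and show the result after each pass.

Pass 1: Select minimum 4 at index 2, swap -> [4, 15, 6, 25, 20]
Pass 2: Select minimum 6 at index 2, swap -> [4, 6, 15, 25, 20]
Pass 3: Select minimum 15 at index 2, swap -> [4, 6, 15, 25, 20]


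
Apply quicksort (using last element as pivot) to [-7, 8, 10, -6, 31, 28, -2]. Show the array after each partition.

Partition 1: pivot=-2 at index 2 -> [-7, -6, -2, 8, 31, 28, 10]
Partition 2: pivot=-6 at index 1 -> [-7, -6, -2, 8, 31, 28, 10]
Partition 3: pivot=10 at index 4 -> [-7, -6, -2, 8, 10, 28, 31]
Partition 4: pivot=31 at index 6 -> [-7, -6, -2, 8, 10, 28, 31]


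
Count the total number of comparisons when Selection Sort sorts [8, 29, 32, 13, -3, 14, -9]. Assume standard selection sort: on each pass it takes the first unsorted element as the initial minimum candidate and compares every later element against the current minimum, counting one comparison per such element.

Pass 1: scan indices 1..6 for the minimum = 6 comparison(s); min is -9, place at index 0 -> [-9, 29, 32, 13, -3, 14, 8]
Pass 2: scan indices 2..6 for the minimum = 5 comparison(s); min is -3, place at index 1 -> [-9, -3, 32, 13, 29, 14, 8]
Pass 3: scan indices 3..6 for the minimum = 4 comparison(s); min is 8, place at index 2 -> [-9, -3, 8, 13, 29, 14, 32]
Pass 4: scan indices 4..6 for the minimum = 3 comparison(s); min is 13, place at index 3 -> [-9, -3, 8, 13, 29, 14, 32]
Pass 5: scan indices 5..6 for the minimum = 2 comparison(s); min is 14, place at index 4 -> [-9, -3, 8, 13, 14, 29, 32]
Pass 6: scan indices 6..6 for the minimum = 1 comparison(s); min is 29, place at index 5 -> [-9, -3, 8, 13, 14, 29, 32]
Selection sort always scans the whole unsorted suffix, so the count is (n-1) + (n-2) + ... + 1 = n(n-1)/2 = 7*6/2 = 21 regardless of the input order.
Total comparisons: 6 + 5 + 4 + 3 + 2 + 1 = 21


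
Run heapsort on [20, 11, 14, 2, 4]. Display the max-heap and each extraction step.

Build heap: [20, 11, 14, 2, 4]
Extract 20: [14, 11, 4, 2, 20]
Extract 14: [11, 2, 4, 14, 20]
Extract 11: [4, 2, 11, 14, 20]
Extract 4: [2, 4, 11, 14, 20]


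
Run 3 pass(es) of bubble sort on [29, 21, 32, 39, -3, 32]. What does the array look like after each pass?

After pass 1: [21, 29, 32, -3, 32, 39] (3 swaps)
After pass 2: [21, 29, -3, 32, 32, 39] (1 swaps)
After pass 3: [21, -3, 29, 32, 32, 39] (1 swaps)
Total swaps: 5


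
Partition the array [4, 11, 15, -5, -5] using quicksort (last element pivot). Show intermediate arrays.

Partition 1: pivot=-5 at index 1 -> [-5, -5, 15, 4, 11]
Partition 2: pivot=11 at index 3 -> [-5, -5, 4, 11, 15]


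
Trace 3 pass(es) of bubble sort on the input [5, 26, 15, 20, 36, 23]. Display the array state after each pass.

After pass 1: [5, 15, 20, 26, 23, 36] (3 swaps)
After pass 2: [5, 15, 20, 23, 26, 36] (1 swaps)
After pass 3: [5, 15, 20, 23, 26, 36] (0 swaps)
Total swaps: 4


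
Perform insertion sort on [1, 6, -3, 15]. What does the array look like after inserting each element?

First element 1 is already 'sorted'
Insert 6: shifted 0 elements -> [1, 6, -3, 15]
Insert -3: shifted 2 elements -> [-3, 1, 6, 15]
Insert 15: shifted 0 elements -> [-3, 1, 6, 15]


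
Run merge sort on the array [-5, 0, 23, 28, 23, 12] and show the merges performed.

Divide and conquer:
  Merge [0] + [23] -> [0, 23]
  Merge [-5] + [0, 23] -> [-5, 0, 23]
  Merge [23] + [12] -> [12, 23]
  Merge [28] + [12, 23] -> [12, 23, 28]
  Merge [-5, 0, 23] + [12, 23, 28] -> [-5, 0, 12, 23, 23, 28]


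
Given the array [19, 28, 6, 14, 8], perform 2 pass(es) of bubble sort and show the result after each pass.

After pass 1: [19, 6, 14, 8, 28] (3 swaps)
After pass 2: [6, 14, 8, 19, 28] (3 swaps)
Total swaps: 6


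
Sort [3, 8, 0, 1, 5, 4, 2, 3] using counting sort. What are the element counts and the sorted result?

Count array: [1, 1, 1, 2, 1, 1, 0, 0, 1]
(count[i] = number of elements equal to i)
Cumulative count: [1, 2, 3, 5, 6, 7, 7, 7, 8]
Sorted: [0, 1, 2, 3, 3, 4, 5, 8]


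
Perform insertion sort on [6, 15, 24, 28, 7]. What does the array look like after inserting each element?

First element 6 is already 'sorted'
Insert 15: shifted 0 elements -> [6, 15, 24, 28, 7]
Insert 24: shifted 0 elements -> [6, 15, 24, 28, 7]
Insert 28: shifted 0 elements -> [6, 15, 24, 28, 7]
Insert 7: shifted 3 elements -> [6, 7, 15, 24, 28]


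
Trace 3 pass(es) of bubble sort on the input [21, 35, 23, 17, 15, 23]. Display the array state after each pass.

After pass 1: [21, 23, 17, 15, 23, 35] (4 swaps)
After pass 2: [21, 17, 15, 23, 23, 35] (2 swaps)
After pass 3: [17, 15, 21, 23, 23, 35] (2 swaps)
Total swaps: 8


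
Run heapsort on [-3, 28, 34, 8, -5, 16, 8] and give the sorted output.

Build heap: [34, 28, 16, 8, -5, -3, 8]
Extract 34: [28, 8, 16, 8, -5, -3, 34]
Extract 28: [16, 8, -3, 8, -5, 28, 34]
Extract 16: [8, 8, -3, -5, 16, 28, 34]
Extract 8: [8, -5, -3, 8, 16, 28, 34]
Extract 8: [-3, -5, 8, 8, 16, 28, 34]
Extract -3: [-5, -3, 8, 8, 16, 28, 34]


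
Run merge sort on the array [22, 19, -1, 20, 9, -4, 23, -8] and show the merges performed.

Divide and conquer:
  Merge [22] + [19] -> [19, 22]
  Merge [-1] + [20] -> [-1, 20]
  Merge [19, 22] + [-1, 20] -> [-1, 19, 20, 22]
  Merge [9] + [-4] -> [-4, 9]
  Merge [23] + [-8] -> [-8, 23]
  Merge [-4, 9] + [-8, 23] -> [-8, -4, 9, 23]
  Merge [-1, 19, 20, 22] + [-8, -4, 9, 23] -> [-8, -4, -1, 9, 19, 20, 22, 23]


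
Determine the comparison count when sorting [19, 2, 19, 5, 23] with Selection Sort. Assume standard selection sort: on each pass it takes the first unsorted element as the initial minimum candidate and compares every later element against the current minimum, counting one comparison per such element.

Pass 1: scan indices 1..4 for the minimum = 4 comparison(s); min is 2, place at index 0 -> [2, 19, 19, 5, 23]
Pass 2: scan indices 2..4 for the minimum = 3 comparison(s); min is 5, place at index 1 -> [2, 5, 19, 19, 23]
Pass 3: scan indices 3..4 for the minimum = 2 comparison(s); min is 19, place at index 2 -> [2, 5, 19, 19, 23]
Pass 4: scan indices 4..4 for the minimum = 1 comparison(s); min is 19, place at index 3 -> [2, 5, 19, 19, 23]
Selection sort always scans the whole unsorted suffix, so the count is (n-1) + (n-2) + ... + 1 = n(n-1)/2 = 5*4/2 = 10 regardless of the input order.
Total comparisons: 4 + 3 + 2 + 1 = 10


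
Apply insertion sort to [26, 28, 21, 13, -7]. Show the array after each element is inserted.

First element 26 is already 'sorted'
Insert 28: shifted 0 elements -> [26, 28, 21, 13, -7]
Insert 21: shifted 2 elements -> [21, 26, 28, 13, -7]
Insert 13: shifted 3 elements -> [13, 21, 26, 28, -7]
Insert -7: shifted 4 elements -> [-7, 13, 21, 26, 28]


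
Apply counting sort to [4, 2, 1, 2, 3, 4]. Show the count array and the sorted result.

Count array: [0, 1, 2, 1, 2]
(count[i] = number of elements equal to i)
Cumulative count: [0, 1, 3, 4, 6]
Sorted: [1, 2, 2, 3, 4, 4]


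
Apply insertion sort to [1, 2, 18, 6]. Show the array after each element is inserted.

First element 1 is already 'sorted'
Insert 2: shifted 0 elements -> [1, 2, 18, 6]
Insert 18: shifted 0 elements -> [1, 2, 18, 6]
Insert 6: shifted 1 elements -> [1, 2, 6, 18]


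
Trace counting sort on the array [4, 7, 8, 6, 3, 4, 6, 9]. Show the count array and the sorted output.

Count array: [0, 0, 0, 1, 2, 0, 2, 1, 1, 1]
(count[i] = number of elements equal to i)
Cumulative count: [0, 0, 0, 1, 3, 3, 5, 6, 7, 8]
Sorted: [3, 4, 4, 6, 6, 7, 8, 9]


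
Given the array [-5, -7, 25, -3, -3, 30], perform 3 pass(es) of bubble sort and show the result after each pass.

After pass 1: [-7, -5, -3, -3, 25, 30] (3 swaps)
After pass 2: [-7, -5, -3, -3, 25, 30] (0 swaps)
After pass 3: [-7, -5, -3, -3, 25, 30] (0 swaps)
Total swaps: 3


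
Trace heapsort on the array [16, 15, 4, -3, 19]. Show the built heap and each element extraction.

Build heap: [19, 16, 4, -3, 15]
Extract 19: [16, 15, 4, -3, 19]
Extract 16: [15, -3, 4, 16, 19]
Extract 15: [4, -3, 15, 16, 19]
Extract 4: [-3, 4, 15, 16, 19]


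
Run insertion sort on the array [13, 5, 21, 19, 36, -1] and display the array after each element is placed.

First element 13 is already 'sorted'
Insert 5: shifted 1 elements -> [5, 13, 21, 19, 36, -1]
Insert 21: shifted 0 elements -> [5, 13, 21, 19, 36, -1]
Insert 19: shifted 1 elements -> [5, 13, 19, 21, 36, -1]
Insert 36: shifted 0 elements -> [5, 13, 19, 21, 36, -1]
Insert -1: shifted 5 elements -> [-1, 5, 13, 19, 21, 36]


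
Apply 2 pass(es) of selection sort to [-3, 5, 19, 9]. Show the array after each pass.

Pass 1: Select minimum -3 at index 0, swap -> [-3, 5, 19, 9]
Pass 2: Select minimum 5 at index 1, swap -> [-3, 5, 19, 9]


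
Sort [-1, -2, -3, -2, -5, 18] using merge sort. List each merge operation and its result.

Divide and conquer:
  Merge [-2] + [-3] -> [-3, -2]
  Merge [-1] + [-3, -2] -> [-3, -2, -1]
  Merge [-5] + [18] -> [-5, 18]
  Merge [-2] + [-5, 18] -> [-5, -2, 18]
  Merge [-3, -2, -1] + [-5, -2, 18] -> [-5, -3, -2, -2, -1, 18]


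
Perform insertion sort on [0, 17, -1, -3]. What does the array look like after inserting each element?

First element 0 is already 'sorted'
Insert 17: shifted 0 elements -> [0, 17, -1, -3]
Insert -1: shifted 2 elements -> [-1, 0, 17, -3]
Insert -3: shifted 3 elements -> [-3, -1, 0, 17]


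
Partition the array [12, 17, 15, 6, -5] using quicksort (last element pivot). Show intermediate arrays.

Partition 1: pivot=-5 at index 0 -> [-5, 17, 15, 6, 12]
Partition 2: pivot=12 at index 2 -> [-5, 6, 12, 17, 15]
Partition 3: pivot=15 at index 3 -> [-5, 6, 12, 15, 17]


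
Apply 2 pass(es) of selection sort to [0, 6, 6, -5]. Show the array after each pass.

Pass 1: Select minimum -5 at index 3, swap -> [-5, 6, 6, 0]
Pass 2: Select minimum 0 at index 3, swap -> [-5, 0, 6, 6]


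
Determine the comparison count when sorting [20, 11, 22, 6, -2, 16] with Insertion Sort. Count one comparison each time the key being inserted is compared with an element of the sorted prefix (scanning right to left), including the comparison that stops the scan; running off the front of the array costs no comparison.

Insert 11: 20 > 11 (shift), reached front = 1 comparison(s) -> [11, 20, 22, 6, -2, 16]
Insert 22: 20 <= 22 (stop) = 1 comparison(s) -> [11, 20, 22, 6, -2, 16]
Insert 6: 22 > 6 (shift), 20 > 6 (shift), 11 > 6 (shift), reached front = 3 comparison(s) -> [6, 11, 20, 22, -2, 16]
Insert -2: 22 > -2 (shift), 20 > -2 (shift), 11 > -2 (shift), 6 > -2 (shift), reached front = 4 comparison(s) -> [-2, 6, 11, 20, 22, 16]
Insert 16: 22 > 16 (shift), 20 > 16 (shift), 11 <= 16 (stop) = 3 comparison(s) -> [-2, 6, 11, 16, 20, 22]
Total comparisons: 1 + 1 + 3 + 4 + 3 = 12


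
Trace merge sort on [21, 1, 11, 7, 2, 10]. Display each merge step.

Divide and conquer:
  Merge [1] + [11] -> [1, 11]
  Merge [21] + [1, 11] -> [1, 11, 21]
  Merge [2] + [10] -> [2, 10]
  Merge [7] + [2, 10] -> [2, 7, 10]
  Merge [1, 11, 21] + [2, 7, 10] -> [1, 2, 7, 10, 11, 21]


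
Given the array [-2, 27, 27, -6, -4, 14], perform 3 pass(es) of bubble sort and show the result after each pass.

After pass 1: [-2, 27, -6, -4, 14, 27] (3 swaps)
After pass 2: [-2, -6, -4, 14, 27, 27] (3 swaps)
After pass 3: [-6, -4, -2, 14, 27, 27] (2 swaps)
Total swaps: 8


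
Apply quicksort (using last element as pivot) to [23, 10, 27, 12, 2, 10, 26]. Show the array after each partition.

Partition 1: pivot=26 at index 5 -> [23, 10, 12, 2, 10, 26, 27]
Partition 2: pivot=10 at index 2 -> [10, 2, 10, 23, 12, 26, 27]
Partition 3: pivot=2 at index 0 -> [2, 10, 10, 23, 12, 26, 27]
Partition 4: pivot=12 at index 3 -> [2, 10, 10, 12, 23, 26, 27]


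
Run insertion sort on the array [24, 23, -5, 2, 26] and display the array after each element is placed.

First element 24 is already 'sorted'
Insert 23: shifted 1 elements -> [23, 24, -5, 2, 26]
Insert -5: shifted 2 elements -> [-5, 23, 24, 2, 26]
Insert 2: shifted 2 elements -> [-5, 2, 23, 24, 26]
Insert 26: shifted 0 elements -> [-5, 2, 23, 24, 26]


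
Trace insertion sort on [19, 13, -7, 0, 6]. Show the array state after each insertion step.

First element 19 is already 'sorted'
Insert 13: shifted 1 elements -> [13, 19, -7, 0, 6]
Insert -7: shifted 2 elements -> [-7, 13, 19, 0, 6]
Insert 0: shifted 2 elements -> [-7, 0, 13, 19, 6]
Insert 6: shifted 2 elements -> [-7, 0, 6, 13, 19]


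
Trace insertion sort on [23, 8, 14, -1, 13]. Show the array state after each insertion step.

First element 23 is already 'sorted'
Insert 8: shifted 1 elements -> [8, 23, 14, -1, 13]
Insert 14: shifted 1 elements -> [8, 14, 23, -1, 13]
Insert -1: shifted 3 elements -> [-1, 8, 14, 23, 13]
Insert 13: shifted 2 elements -> [-1, 8, 13, 14, 23]


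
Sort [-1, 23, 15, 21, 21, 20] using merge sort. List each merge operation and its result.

Divide and conquer:
  Merge [23] + [15] -> [15, 23]
  Merge [-1] + [15, 23] -> [-1, 15, 23]
  Merge [21] + [20] -> [20, 21]
  Merge [21] + [20, 21] -> [20, 21, 21]
  Merge [-1, 15, 23] + [20, 21, 21] -> [-1, 15, 20, 21, 21, 23]


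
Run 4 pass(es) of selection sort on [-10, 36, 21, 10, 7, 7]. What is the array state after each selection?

Pass 1: Select minimum -10 at index 0, swap -> [-10, 36, 21, 10, 7, 7]
Pass 2: Select minimum 7 at index 4, swap -> [-10, 7, 21, 10, 36, 7]
Pass 3: Select minimum 7 at index 5, swap -> [-10, 7, 7, 10, 36, 21]
Pass 4: Select minimum 10 at index 3, swap -> [-10, 7, 7, 10, 36, 21]


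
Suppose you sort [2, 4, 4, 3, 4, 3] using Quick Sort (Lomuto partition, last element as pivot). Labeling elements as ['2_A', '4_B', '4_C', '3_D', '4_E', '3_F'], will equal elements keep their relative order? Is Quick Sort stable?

Trace Quick Sort on the labeled array (the key is the number; the letter only tracks identity):
  Partition indices 0..5 around pivot 3_F -> [2_A, 3_D, 3_F, 4_B, 4_E, 4_C]
  Partition indices 0..1 around pivot 3_D -> [2_A, 3_D, 3_F, 4_B, 4_E, 4_C]
  Partition indices 3..5 around pivot 4_C -> [2_A, 3_D, 3_F, 4_B, 4_E, 4_C]
  Partition indices 3..4 around pivot 4_E -> [2_A, 3_D, 3_F, 4_B, 4_E, 4_C]
Final order: [2_A, 3_D, 3_F, 4_B, 4_E, 4_C]
Equal keys:
  value 3: originally 3_D, 3_F; after sorting 3_D, 3_F -> order preserved
  value 4: originally 4_B, 4_C, 4_E; after sorting 4_B, 4_E, 4_C -> order changed
Equal keys were reordered, so Quick Sort is not stable: partition swaps elements across long distances and can reorder equal keys. (One such input is enough; an unstable sort may happen to preserve order on other inputs, but it gives no guarantee.)
Answer: Not stable


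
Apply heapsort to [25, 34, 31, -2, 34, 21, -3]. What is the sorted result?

Build heap: [34, 34, 31, -2, 25, 21, -3]
Extract 34: [34, 25, 31, -2, -3, 21, 34]
Extract 34: [31, 25, 21, -2, -3, 34, 34]
Extract 31: [25, -2, 21, -3, 31, 34, 34]
Extract 25: [21, -2, -3, 25, 31, 34, 34]
Extract 21: [-2, -3, 21, 25, 31, 34, 34]
Extract -2: [-3, -2, 21, 25, 31, 34, 34]


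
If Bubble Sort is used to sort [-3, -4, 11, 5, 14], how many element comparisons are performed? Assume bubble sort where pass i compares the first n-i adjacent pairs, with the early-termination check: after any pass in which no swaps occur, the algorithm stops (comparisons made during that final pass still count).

Pass 1: compare adjacent pairs (0,1)..(3,4) = 4 comparison(s), 2 swap(s) -> [-4, -3, 5, 11, 14]
Pass 2: compare adjacent pairs (0,1)..(2,3) = 3 comparison(s), 0 swap(s) -> [-4, -3, 5, 11, 14]
No swaps in this pass, so bubble sort stops here.
Total comparisons: 4 + 3 = 7


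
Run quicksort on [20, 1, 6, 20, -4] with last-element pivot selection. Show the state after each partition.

Partition 1: pivot=-4 at index 0 -> [-4, 1, 6, 20, 20]
Partition 2: pivot=20 at index 4 -> [-4, 1, 6, 20, 20]
Partition 3: pivot=20 at index 3 -> [-4, 1, 6, 20, 20]
Partition 4: pivot=6 at index 2 -> [-4, 1, 6, 20, 20]


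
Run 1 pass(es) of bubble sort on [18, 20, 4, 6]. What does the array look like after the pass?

After pass 1: [18, 4, 6, 20] (2 swaps)
Total swaps: 2


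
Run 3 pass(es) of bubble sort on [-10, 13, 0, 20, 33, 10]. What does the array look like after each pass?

After pass 1: [-10, 0, 13, 20, 10, 33] (2 swaps)
After pass 2: [-10, 0, 13, 10, 20, 33] (1 swaps)
After pass 3: [-10, 0, 10, 13, 20, 33] (1 swaps)
Total swaps: 4


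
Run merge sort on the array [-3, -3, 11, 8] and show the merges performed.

Divide and conquer:
  Merge [-3] + [-3] -> [-3, -3]
  Merge [11] + [8] -> [8, 11]
  Merge [-3, -3] + [8, 11] -> [-3, -3, 8, 11]


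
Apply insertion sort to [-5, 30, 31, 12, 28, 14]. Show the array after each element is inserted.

First element -5 is already 'sorted'
Insert 30: shifted 0 elements -> [-5, 30, 31, 12, 28, 14]
Insert 31: shifted 0 elements -> [-5, 30, 31, 12, 28, 14]
Insert 12: shifted 2 elements -> [-5, 12, 30, 31, 28, 14]
Insert 28: shifted 2 elements -> [-5, 12, 28, 30, 31, 14]
Insert 14: shifted 3 elements -> [-5, 12, 14, 28, 30, 31]


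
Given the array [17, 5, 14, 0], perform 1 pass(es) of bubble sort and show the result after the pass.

After pass 1: [5, 14, 0, 17] (3 swaps)
Total swaps: 3


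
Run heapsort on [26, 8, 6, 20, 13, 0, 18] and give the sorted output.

Build heap: [26, 20, 18, 8, 13, 0, 6]
Extract 26: [20, 13, 18, 8, 6, 0, 26]
Extract 20: [18, 13, 0, 8, 6, 20, 26]
Extract 18: [13, 8, 0, 6, 18, 20, 26]
Extract 13: [8, 6, 0, 13, 18, 20, 26]
Extract 8: [6, 0, 8, 13, 18, 20, 26]
Extract 6: [0, 6, 8, 13, 18, 20, 26]


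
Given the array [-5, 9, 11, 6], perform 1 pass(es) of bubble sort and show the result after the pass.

After pass 1: [-5, 9, 6, 11] (1 swaps)
Total swaps: 1


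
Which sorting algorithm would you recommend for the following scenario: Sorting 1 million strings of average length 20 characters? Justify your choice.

Best choice: MSD radix sort or Mergesort
Reason: MSD radix sort is a non-comparison sort that buckets the strings by successive character positions, running in time proportional to the total number of characters examined rather than O(n log n) string comparisons; mergesort is a stable O(n log n)-comparison alternative that works for arbitrary variable-length keys


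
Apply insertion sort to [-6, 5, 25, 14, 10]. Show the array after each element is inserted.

First element -6 is already 'sorted'
Insert 5: shifted 0 elements -> [-6, 5, 25, 14, 10]
Insert 25: shifted 0 elements -> [-6, 5, 25, 14, 10]
Insert 14: shifted 1 elements -> [-6, 5, 14, 25, 10]
Insert 10: shifted 2 elements -> [-6, 5, 10, 14, 25]


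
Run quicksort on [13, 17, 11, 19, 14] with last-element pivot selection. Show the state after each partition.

Partition 1: pivot=14 at index 2 -> [13, 11, 14, 19, 17]
Partition 2: pivot=11 at index 0 -> [11, 13, 14, 19, 17]
Partition 3: pivot=17 at index 3 -> [11, 13, 14, 17, 19]


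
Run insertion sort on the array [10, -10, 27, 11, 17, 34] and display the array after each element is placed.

First element 10 is already 'sorted'
Insert -10: shifted 1 elements -> [-10, 10, 27, 11, 17, 34]
Insert 27: shifted 0 elements -> [-10, 10, 27, 11, 17, 34]
Insert 11: shifted 1 elements -> [-10, 10, 11, 27, 17, 34]
Insert 17: shifted 1 elements -> [-10, 10, 11, 17, 27, 34]
Insert 34: shifted 0 elements -> [-10, 10, 11, 17, 27, 34]


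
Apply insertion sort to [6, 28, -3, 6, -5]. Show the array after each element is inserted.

First element 6 is already 'sorted'
Insert 28: shifted 0 elements -> [6, 28, -3, 6, -5]
Insert -3: shifted 2 elements -> [-3, 6, 28, 6, -5]
Insert 6: shifted 1 elements -> [-3, 6, 6, 28, -5]
Insert -5: shifted 4 elements -> [-5, -3, 6, 6, 28]


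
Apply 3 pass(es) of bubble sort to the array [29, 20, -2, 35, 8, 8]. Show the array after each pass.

After pass 1: [20, -2, 29, 8, 8, 35] (4 swaps)
After pass 2: [-2, 20, 8, 8, 29, 35] (3 swaps)
After pass 3: [-2, 8, 8, 20, 29, 35] (2 swaps)
Total swaps: 9


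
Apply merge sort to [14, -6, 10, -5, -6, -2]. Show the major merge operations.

Divide and conquer:
  Merge [-6] + [10] -> [-6, 10]
  Merge [14] + [-6, 10] -> [-6, 10, 14]
  Merge [-6] + [-2] -> [-6, -2]
  Merge [-5] + [-6, -2] -> [-6, -5, -2]
  Merge [-6, 10, 14] + [-6, -5, -2] -> [-6, -6, -5, -2, 10, 14]


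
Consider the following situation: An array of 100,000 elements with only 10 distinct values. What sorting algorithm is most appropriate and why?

Best choice: 3-way quicksort or Counting sort
Reason: 3-way (Dutch national flag) partitioning groups every copy of the pivot together, so with only d=10 distinct keys quicksort finishes in O(n log d) expected time, which is effectively linear; counting sort runs in O(n + k) where k is the size of the key range (not the number of distinct values), so it is linear when the 10 values are integers drawn from a small known range


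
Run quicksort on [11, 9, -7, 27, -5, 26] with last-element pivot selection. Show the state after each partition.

Partition 1: pivot=26 at index 4 -> [11, 9, -7, -5, 26, 27]
Partition 2: pivot=-5 at index 1 -> [-7, -5, 11, 9, 26, 27]
Partition 3: pivot=9 at index 2 -> [-7, -5, 9, 11, 26, 27]


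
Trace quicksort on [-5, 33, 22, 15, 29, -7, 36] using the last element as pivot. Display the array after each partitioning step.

Partition 1: pivot=36 at index 6 -> [-5, 33, 22, 15, 29, -7, 36]
Partition 2: pivot=-7 at index 0 -> [-7, 33, 22, 15, 29, -5, 36]
Partition 3: pivot=-5 at index 1 -> [-7, -5, 22, 15, 29, 33, 36]
Partition 4: pivot=33 at index 5 -> [-7, -5, 22, 15, 29, 33, 36]
Partition 5: pivot=29 at index 4 -> [-7, -5, 22, 15, 29, 33, 36]
Partition 6: pivot=15 at index 2 -> [-7, -5, 15, 22, 29, 33, 36]


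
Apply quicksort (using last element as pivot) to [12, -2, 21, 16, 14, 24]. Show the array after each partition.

Partition 1: pivot=24 at index 5 -> [12, -2, 21, 16, 14, 24]
Partition 2: pivot=14 at index 2 -> [12, -2, 14, 16, 21, 24]
Partition 3: pivot=-2 at index 0 -> [-2, 12, 14, 16, 21, 24]
Partition 4: pivot=21 at index 4 -> [-2, 12, 14, 16, 21, 24]


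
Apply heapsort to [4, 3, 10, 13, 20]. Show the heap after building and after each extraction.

Build heap: [20, 13, 10, 4, 3]
Extract 20: [13, 4, 10, 3, 20]
Extract 13: [10, 4, 3, 13, 20]
Extract 10: [4, 3, 10, 13, 20]
Extract 4: [3, 4, 10, 13, 20]


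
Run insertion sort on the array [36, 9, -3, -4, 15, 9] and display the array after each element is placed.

First element 36 is already 'sorted'
Insert 9: shifted 1 elements -> [9, 36, -3, -4, 15, 9]
Insert -3: shifted 2 elements -> [-3, 9, 36, -4, 15, 9]
Insert -4: shifted 3 elements -> [-4, -3, 9, 36, 15, 9]
Insert 15: shifted 1 elements -> [-4, -3, 9, 15, 36, 9]
Insert 9: shifted 2 elements -> [-4, -3, 9, 9, 15, 36]


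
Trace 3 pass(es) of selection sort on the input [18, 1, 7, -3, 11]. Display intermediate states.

Pass 1: Select minimum -3 at index 3, swap -> [-3, 1, 7, 18, 11]
Pass 2: Select minimum 1 at index 1, swap -> [-3, 1, 7, 18, 11]
Pass 3: Select minimum 7 at index 2, swap -> [-3, 1, 7, 18, 11]


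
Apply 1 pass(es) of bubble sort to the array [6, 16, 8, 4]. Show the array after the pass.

After pass 1: [6, 8, 4, 16] (2 swaps)
Total swaps: 2


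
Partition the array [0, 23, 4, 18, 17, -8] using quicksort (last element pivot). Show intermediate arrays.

Partition 1: pivot=-8 at index 0 -> [-8, 23, 4, 18, 17, 0]
Partition 2: pivot=0 at index 1 -> [-8, 0, 4, 18, 17, 23]
Partition 3: pivot=23 at index 5 -> [-8, 0, 4, 18, 17, 23]
Partition 4: pivot=17 at index 3 -> [-8, 0, 4, 17, 18, 23]


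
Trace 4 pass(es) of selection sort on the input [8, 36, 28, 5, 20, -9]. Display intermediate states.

Pass 1: Select minimum -9 at index 5, swap -> [-9, 36, 28, 5, 20, 8]
Pass 2: Select minimum 5 at index 3, swap -> [-9, 5, 28, 36, 20, 8]
Pass 3: Select minimum 8 at index 5, swap -> [-9, 5, 8, 36, 20, 28]
Pass 4: Select minimum 20 at index 4, swap -> [-9, 5, 8, 20, 36, 28]


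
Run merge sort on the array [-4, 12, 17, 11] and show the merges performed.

Divide and conquer:
  Merge [-4] + [12] -> [-4, 12]
  Merge [17] + [11] -> [11, 17]
  Merge [-4, 12] + [11, 17] -> [-4, 11, 12, 17]


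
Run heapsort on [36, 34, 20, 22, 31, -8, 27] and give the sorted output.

Build heap: [36, 34, 27, 22, 31, -8, 20]
Extract 36: [34, 31, 27, 22, 20, -8, 36]
Extract 34: [31, 22, 27, -8, 20, 34, 36]
Extract 31: [27, 22, 20, -8, 31, 34, 36]
Extract 27: [22, -8, 20, 27, 31, 34, 36]
Extract 22: [20, -8, 22, 27, 31, 34, 36]
Extract 20: [-8, 20, 22, 27, 31, 34, 36]


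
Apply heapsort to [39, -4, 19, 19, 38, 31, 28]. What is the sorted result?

Build heap: [39, 38, 31, 19, -4, 19, 28]
Extract 39: [38, 28, 31, 19, -4, 19, 39]
Extract 38: [31, 28, 19, 19, -4, 38, 39]
Extract 31: [28, 19, 19, -4, 31, 38, 39]
Extract 28: [19, -4, 19, 28, 31, 38, 39]
Extract 19: [19, -4, 19, 28, 31, 38, 39]
Extract 19: [-4, 19, 19, 28, 31, 38, 39]


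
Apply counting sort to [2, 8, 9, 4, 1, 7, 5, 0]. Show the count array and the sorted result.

Count array: [1, 1, 1, 0, 1, 1, 0, 1, 1, 1]
(count[i] = number of elements equal to i)
Cumulative count: [1, 2, 3, 3, 4, 5, 5, 6, 7, 8]
Sorted: [0, 1, 2, 4, 5, 7, 8, 9]


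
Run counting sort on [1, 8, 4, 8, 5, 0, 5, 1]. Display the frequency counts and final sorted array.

Count array: [1, 2, 0, 0, 1, 2, 0, 0, 2]
(count[i] = number of elements equal to i)
Cumulative count: [1, 3, 3, 3, 4, 6, 6, 6, 8]
Sorted: [0, 1, 1, 4, 5, 5, 8, 8]


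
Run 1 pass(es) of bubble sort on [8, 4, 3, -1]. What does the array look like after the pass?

After pass 1: [4, 3, -1, 8] (3 swaps)
Total swaps: 3


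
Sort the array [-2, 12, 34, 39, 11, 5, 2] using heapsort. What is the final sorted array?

Build heap: [39, 12, 34, -2, 11, 5, 2]
Extract 39: [34, 12, 5, -2, 11, 2, 39]
Extract 34: [12, 11, 5, -2, 2, 34, 39]
Extract 12: [11, 2, 5, -2, 12, 34, 39]
Extract 11: [5, 2, -2, 11, 12, 34, 39]
Extract 5: [2, -2, 5, 11, 12, 34, 39]
Extract 2: [-2, 2, 5, 11, 12, 34, 39]
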